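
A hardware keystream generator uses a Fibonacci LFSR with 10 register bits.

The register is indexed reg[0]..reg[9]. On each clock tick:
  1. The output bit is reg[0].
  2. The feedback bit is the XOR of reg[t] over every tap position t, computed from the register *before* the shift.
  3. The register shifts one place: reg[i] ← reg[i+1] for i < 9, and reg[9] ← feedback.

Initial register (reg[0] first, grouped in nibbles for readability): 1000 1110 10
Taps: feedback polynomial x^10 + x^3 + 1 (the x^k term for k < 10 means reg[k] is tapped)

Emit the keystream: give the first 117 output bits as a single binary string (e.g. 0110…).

tick  register→output (feedback)
  0  1000111010→1 (1)
  1  0001110101→0 (1)
  2  0011101011→0 (1)
  3  0111010111→0 (1)
  4  1110101111→1 (1)
  5  1101011111→1 (0)
  6  1010111110→1 (1)
  7  0101111101→0 (1)
  8  1011111011→1 (0)
  9  0111110110→0 (1)
 10  1111101101→1 (0)
 11  1111011010→1 (0)
 12  1110110100→1 (1)
 13  1101101001→1 (0)
 14  1011010010→1 (0)
 15  0110100100→0 (0)
 16  1101001000→1 (0)
 17  1010010000→1 (1)
 18  0100100001→0 (0)
 19  1001000010→1 (0)
 20  0010000100→0 (0)
 21  0100001000→0 (0)
 22  1000010000→1 (1)
 23  0000100001→0 (0)
 24  0001000010→0 (1)
 25  0010000101→0 (0)
 26  0100001010→0 (0)
 27  1000010100→1 (1)
 28  0000101001→0 (0)
 29  0001010010→0 (1)
 30  0010100101→0 (0)
 31  0101001010→0 (1)
 32  1010010101→1 (1)
 33  0100101011→0 (0)
 34  1001010110→1 (0)
 35  0010101100→0 (0)
 36  0101011000→0 (1)
 37  1010110001→1 (1)
 38  0101100011→0 (1)
 39  1011000111→1 (0)
 40  0110001110→0 (0)
 41  1100011100→1 (1)
 42  1000111001→1 (1)
 43  0001110011→0 (1)
 44  0011100111→0 (1)
 45  0111001111→0 (1)
 46  1110011111→1 (1)
 47  1100111111→1 (1)
 48  1001111111→1 (0)
 49  0011111110→0 (1)
 50  0111111101→0 (1)
 51  1111111011→1 (0)
 52  1111110110→1 (0)
 53  1111101100→1 (0)
 54  1111011000→1 (0)
 55  1110110000→1 (1)
 56  1101100001→1 (0)
 57  1011000010→1 (0)
 58  0110000100→0 (0)
 59  1100001000→1 (1)
 60  1000010001→1 (1)
 61  0000100011→0 (0)
 62  0001000110→0 (1)
 63  0010001101→0 (0)
 64  0100011010→0 (0)
 65  1000110100→1 (1)
 66  0001101001→0 (1)
 67  0011010011→0 (1)
 68  0110100111→0 (0)
 69  1101001110→1 (0)
 70  1010011100→1 (1)
 71  0100111001→0 (0)
 72  1001110010→1 (0)
 73  0011100100→0 (1)
 74  0111001001→0 (1)
 75  1110010011→1 (1)
 76  1100100111→1 (1)
 77  1001001111→1 (0)
 78  0010011110→0 (0)
 79  0100111100→0 (0)
 80  1001111000→1 (0)
 81  0011110000→0 (1)
 82  0111100001→0 (1)
 83  1111000011→1 (0)
 84  1110000110→1 (1)
 85  1100001101→1 (1)
 86  1000011011→1 (1)
 87  0000110111→0 (0)
 88  0001101110→0 (1)
 89  0011011101→0 (1)
 90  0110111011→0 (0)
 91  1101110110→1 (0)
 92  1011101100→1 (0)
 93  0111011000→0 (1)
 94  1110110001→1 (1)
 95  1101100011→1 (0)
 96  1011000110→1 (0)
 97  0110001100→0 (0)
 98  1100011000→1 (1)
 99  1000110001→1 (1)
100  0001100011→0 (1)
101  0011000111→0 (1)
102  0110001111→0 (0)
103  1100011110→1 (1)
104  1000111101→1 (1)
105  0001111011→0 (1)
106  0011110111→0 (1)
107  0111101111→0 (1)
108  1111011111→1 (0)
109  1110111110→1 (1)
110  1101111101→1 (0)
111  1011111010→1 (0)
112  0111110100→0 (1)
113  1111101001→1 (0)
114  1111010010→1 (0)
115  1110100100→1 (1)
116  1101001001→1 (0)

100011101011111011010010000100001010010101100011100111111101100001000110100111001001111000011011101100011000111101111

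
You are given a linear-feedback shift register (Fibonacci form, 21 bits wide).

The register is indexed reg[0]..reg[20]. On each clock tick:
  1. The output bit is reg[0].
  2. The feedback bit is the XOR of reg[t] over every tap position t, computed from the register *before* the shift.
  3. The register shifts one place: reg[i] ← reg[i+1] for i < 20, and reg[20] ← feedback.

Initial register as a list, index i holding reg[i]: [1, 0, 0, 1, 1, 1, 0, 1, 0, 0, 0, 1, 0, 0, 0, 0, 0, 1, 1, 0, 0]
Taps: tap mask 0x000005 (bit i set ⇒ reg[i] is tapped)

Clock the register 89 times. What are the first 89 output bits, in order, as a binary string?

10011101000100000110011101001010100011111101001100000101100001001111100010011100101110001

step | reg (before) | out | fb
   0 | 100111010001000001100 | 1 | 1
   1 | 001110100010000011001 | 0 | 1
   2 | 011101000100000110011 | 0 | 1
   3 | 111010001000001100111 | 1 | 0
   4 | 110100010000011001110 | 1 | 1
   5 | 101000100000110011101 | 1 | 0
   6 | 010001000001100111010 | 0 | 0
   7 | 100010000011001110100 | 1 | 1
   8 | 000100000110011101001 | 0 | 0
   9 | 001000001100111010010 | 0 | 1
  10 | 010000011001110100101 | 0 | 0
  11 | 100000110011101001010 | 1 | 1
  12 | 000001100111010010101 | 0 | 0
  13 | 000011001110100101010 | 0 | 0
  14 | 000110011101001010100 | 0 | 0
  15 | 001100111010010101000 | 0 | 1
  16 | 011001110100101010001 | 0 | 1
  17 | 110011101001010100011 | 1 | 1
  18 | 100111010010101000111 | 1 | 1
  19 | 001110100101010001111 | 0 | 1
  20 | 011101001010100011111 | 0 | 1
  21 | 111010010101000111111 | 1 | 0
  22 | 110100101010001111110 | 1 | 1
  23 | 101001010100011111101 | 1 | 0
  24 | 010010101000111111010 | 0 | 0
  25 | 100101010001111110100 | 1 | 1
  26 | 001010100011111101001 | 0 | 1
  27 | 010101000111111010011 | 0 | 0
  28 | 101010001111110100110 | 1 | 0
  29 | 010100011111101001100 | 0 | 0
  30 | 101000111111010011000 | 1 | 0
  31 | 010001111110100110000 | 0 | 0
  32 | 100011111101001100000 | 1 | 1
  33 | 000111111010011000001 | 0 | 0
  34 | 001111110100110000010 | 0 | 1
  35 | 011111101001100000101 | 0 | 1
  36 | 111111010011000001011 | 1 | 0
  37 | 111110100110000010110 | 1 | 0
  38 | 111101001100000101100 | 1 | 0
  39 | 111010011000001011000 | 1 | 0
  40 | 110100110000010110000 | 1 | 1
  41 | 101001100000101100001 | 1 | 0
  42 | 010011000001011000010 | 0 | 0
  43 | 100110000010110000100 | 1 | 1
  44 | 001100000101100001001 | 0 | 1
  45 | 011000001011000010011 | 0 | 1
  46 | 110000010110000100111 | 1 | 1
  47 | 100000101100001001111 | 1 | 1
  48 | 000001011000010011111 | 0 | 0
  49 | 000010110000100111110 | 0 | 0
  50 | 000101100001001111100 | 0 | 0
  51 | 001011000010011111000 | 0 | 1
  52 | 010110000100111110001 | 0 | 0
  53 | 101100001001111100010 | 1 | 0
  54 | 011000010011111000100 | 0 | 1
  55 | 110000100111110001001 | 1 | 1
  56 | 100001001111100010011 | 1 | 1
  57 | 000010011111000100111 | 0 | 0
  58 | 000100111110001001110 | 0 | 0
  59 | 001001111100010011100 | 0 | 1
  60 | 010011111000100111001 | 0 | 0
  61 | 100111110001001110010 | 1 | 1
  62 | 001111100010011100101 | 0 | 1
  63 | 011111000100111001011 | 0 | 1
  64 | 111110001001110010111 | 1 | 0
  65 | 111100010011100101110 | 1 | 0
  66 | 111000100111001011100 | 1 | 0
  67 | 110001001110010111000 | 1 | 1
  68 | 100010011100101110001 | 1 | 1
  69 | 000100111001011100011 | 0 | 0
  70 | 001001110010111000110 | 0 | 1
  71 | 010011100101110001101 | 0 | 0
  72 | 100111001011100011010 | 1 | 1
  73 | 001110010111000110101 | 0 | 1
  74 | 011100101110001101011 | 0 | 1
  75 | 111001011100011010111 | 1 | 0
  76 | 110010111000110101110 | 1 | 1
  77 | 100101110001101011101 | 1 | 1
  78 | 001011100011010111011 | 0 | 1
  79 | 010111000110101110111 | 0 | 0
  80 | 101110001101011101110 | 1 | 0
  81 | 011100011010111011100 | 0 | 1
  82 | 111000110101110111001 | 1 | 0
  83 | 110001101011101110010 | 1 | 1
  84 | 100011010111011100101 | 1 | 1
  85 | 000110101110111001011 | 0 | 0
  86 | 001101011101110010110 | 0 | 1
  87 | 011010111011100101101 | 0 | 1
  88 | 110101110111001011011 | 1 | 1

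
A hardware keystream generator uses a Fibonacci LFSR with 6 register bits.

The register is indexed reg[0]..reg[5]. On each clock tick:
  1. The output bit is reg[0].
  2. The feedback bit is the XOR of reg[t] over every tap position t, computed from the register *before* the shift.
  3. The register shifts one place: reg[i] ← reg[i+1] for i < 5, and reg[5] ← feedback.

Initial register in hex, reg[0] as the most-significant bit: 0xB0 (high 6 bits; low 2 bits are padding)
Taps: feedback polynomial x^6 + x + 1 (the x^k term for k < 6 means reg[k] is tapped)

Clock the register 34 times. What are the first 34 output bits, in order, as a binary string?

tick  register→output (feedback)
  0  101100→1 (1)
  1  011001→0 (1)
  2  110011→1 (0)
  3  100110→1 (1)
  4  001101→0 (0)
  5  011010→0 (1)
  6  110101→1 (0)
  7  101010→1 (1)
  8  010101→0 (1)
  9  101011→1 (1)
 10  010111→0 (1)
 11  101111→1 (1)
 12  011111→0 (1)
 13  111111→1 (0)
 14  111110→1 (0)
 15  111100→1 (0)
 16  111000→1 (0)
 17  110000→1 (0)
 18  100000→1 (1)
 19  000001→0 (0)
 20  000010→0 (0)
 21  000100→0 (0)
 22  001000→0 (0)
 23  010000→0 (1)
 24  100001→1 (1)
 25  000011→0 (0)
 26  000110→0 (0)
 27  001100→0 (0)
 28  011000→0 (1)
 29  110001→1 (0)
 30  100010→1 (1)
 31  000101→0 (0)
 32  001010→0 (0)
 33  010100→0 (1)

1011001101010111111000001000011000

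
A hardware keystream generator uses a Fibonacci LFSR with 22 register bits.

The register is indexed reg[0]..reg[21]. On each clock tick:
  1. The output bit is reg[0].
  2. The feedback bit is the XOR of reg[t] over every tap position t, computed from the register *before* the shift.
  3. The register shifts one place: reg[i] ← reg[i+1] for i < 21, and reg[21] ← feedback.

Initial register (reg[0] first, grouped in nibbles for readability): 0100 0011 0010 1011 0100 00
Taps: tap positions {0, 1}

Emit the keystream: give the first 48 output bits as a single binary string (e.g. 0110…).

010000110010101101000011000101011111011100010100

k : reg_k → out_k, fb_k
0: 0100001100101011010000 → 0, fb=1
1: 1000011001010110100001 → 1, fb=1
2: 0000110010101101000011 → 0, fb=0
3: 0001100101011010000110 → 0, fb=0
4: 0011001010110100001100 → 0, fb=0
5: 0110010101101000011000 → 0, fb=1
6: 1100101011010000110001 → 1, fb=0
7: 1001010110100001100010 → 1, fb=1
8: 0010101101000011000101 → 0, fb=0
9: 0101011010000110001010 → 0, fb=1
10: 1010110100001100010101 → 1, fb=1
11: 0101101000011000101011 → 0, fb=1
12: 1011010000110001010111 → 1, fb=1
13: 0110100001100010101111 → 0, fb=1
14: 1101000011000101011111 → 1, fb=0
15: 1010000110001010111110 → 1, fb=1
16: 0100001100010101111101 → 0, fb=1
17: 1000011000101011111011 → 1, fb=1
18: 0000110001010111110111 → 0, fb=0
19: 0001100010101111101110 → 0, fb=0
20: 0011000101011111011100 → 0, fb=0
21: 0110001010111110111000 → 0, fb=1
22: 1100010101111101110001 → 1, fb=0
23: 1000101011111011100010 → 1, fb=1
24: 0001010111110111000101 → 0, fb=0
25: 0010101111101110001010 → 0, fb=0
26: 0101011111011100010100 → 0, fb=1
27: 1010111110111000101001 → 1, fb=1
28: 0101111101110001010011 → 0, fb=1
29: 1011111011100010100111 → 1, fb=1
30: 0111110111000101001111 → 0, fb=1
31: 1111101110001010011111 → 1, fb=0
32: 1111011100010100111110 → 1, fb=0
33: 1110111000101001111100 → 1, fb=0
34: 1101110001010011111000 → 1, fb=0
35: 1011100010100111110000 → 1, fb=1
36: 0111000101001111100001 → 0, fb=1
37: 1110001010011111000011 → 1, fb=0
38: 1100010100111110000110 → 1, fb=0
39: 1000101001111100001100 → 1, fb=1
40: 0001010011111000011001 → 0, fb=0
41: 0010100111110000110010 → 0, fb=0
42: 0101001111100001100100 → 0, fb=1
43: 1010011111000011001001 → 1, fb=1
44: 0100111110000110010011 → 0, fb=1
45: 1001111100001100100111 → 1, fb=1
46: 0011111000011001001111 → 0, fb=0
47: 0111110000110010011110 → 0, fb=1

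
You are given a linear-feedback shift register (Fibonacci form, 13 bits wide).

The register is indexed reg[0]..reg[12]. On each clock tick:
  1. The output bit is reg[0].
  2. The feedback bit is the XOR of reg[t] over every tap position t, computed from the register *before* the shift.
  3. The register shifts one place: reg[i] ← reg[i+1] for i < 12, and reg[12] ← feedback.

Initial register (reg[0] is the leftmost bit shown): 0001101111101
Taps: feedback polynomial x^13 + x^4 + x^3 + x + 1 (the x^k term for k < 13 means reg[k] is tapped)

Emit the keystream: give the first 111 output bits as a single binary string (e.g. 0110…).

000110111110101001101110010110010010110110000110000101101101111100000011010010010101100000100101010110001000010

k : reg_k → out_k, fb_k
0: 0001101111101 → 0, fb=0
1: 0011011111010 → 0, fb=1
2: 0110111110101 → 0, fb=0
3: 1101111101010 → 1, fb=0
4: 1011111010100 → 1, fb=1
5: 0111110101001 → 0, fb=1
6: 1111101010011 → 1, fb=0
7: 1111010100110 → 1, fb=1
8: 1110101001101 → 1, fb=1
9: 1101010011011 → 1, fb=1
10: 1010100110111 → 1, fb=0
11: 0101001101110 → 0, fb=0
12: 1010011011100 → 1, fb=1
13: 0100110111001 → 0, fb=0
14: 1001101110010 → 1, fb=1
15: 0011011100101 → 0, fb=1
16: 0110111001011 → 0, fb=0
17: 1101110010110 → 1, fb=0
18: 1011100101100 → 1, fb=1
19: 0111001011001 → 0, fb=0
20: 1110010110010 → 1, fb=0
21: 1100101100100 → 1, fb=1
22: 1001011001001 → 1, fb=0
23: 0010110010010 → 0, fb=1
24: 0101100100101 → 0, fb=1
25: 1011001001011 → 1, fb=0
26: 0110010010110 → 0, fb=1
27: 1100100101101 → 1, fb=1
28: 1001001011011 → 1, fb=0
29: 0010010110110 → 0, fb=0
30: 0100101101100 → 0, fb=0
31: 1001011011000 → 1, fb=0
32: 0010110110000 → 0, fb=1
33: 0101101100001 → 0, fb=1
34: 1011011000011 → 1, fb=0
35: 0110110000110 → 0, fb=0
36: 1101100001100 → 1, fb=0
37: 1011000011000 → 1, fb=0
38: 0110000110000 → 0, fb=1
39: 1100001100001 → 1, fb=0
40: 1000011000010 → 1, fb=1
41: 0000110000101 → 0, fb=1
42: 0001100001011 → 0, fb=0
43: 0011000010110 → 0, fb=1
44: 0110000101101 → 0, fb=1
45: 1100001011011 → 1, fb=0
46: 1000010110110 → 1, fb=1
47: 0000101101101 → 0, fb=1
48: 0001011011011 → 0, fb=1
49: 0010110110111 → 0, fb=1
50: 0101101101111 → 0, fb=1
51: 1011011011111 → 1, fb=0
52: 0110110111110 → 0, fb=0
53: 1101101111100 → 1, fb=0
54: 1011011111000 → 1, fb=0
55: 0110111110000 → 0, fb=0
56: 1101111100000 → 1, fb=0
57: 1011111000000 → 1, fb=1
58: 0111110000001 → 0, fb=1
59: 1111100000011 → 1, fb=0
60: 1111000000110 → 1, fb=1
61: 1110000001101 → 1, fb=0
62: 1100000011010 → 1, fb=0
63: 1000000110100 → 1, fb=1
64: 0000001101001 → 0, fb=0
65: 0000011010010 → 0, fb=0
66: 0000110100100 → 0, fb=1
67: 0001101001001 → 0, fb=0
68: 0011010010010 → 0, fb=1
69: 0110100100101 → 0, fb=0
70: 1101001001010 → 1, fb=1
71: 1010010010101 → 1, fb=1
72: 0100100101011 → 0, fb=0
73: 1001001010110 → 1, fb=0
74: 0010010101100 → 0, fb=0
75: 0100101011000 → 0, fb=0
76: 1001010110000 → 1, fb=0
77: 0010101100000 → 0, fb=1
78: 0101011000001 → 0, fb=0
79: 1010110000010 → 1, fb=0
80: 0101100000100 → 0, fb=1
81: 1011000001001 → 1, fb=0
82: 0110000010010 → 0, fb=1
83: 1100000100101 → 1, fb=0
84: 1000001001010 → 1, fb=1
85: 0000010010101 → 0, fb=0
86: 0000100101010 → 0, fb=1
87: 0001001010101 → 0, fb=1
88: 0010010101011 → 0, fb=0
89: 0100101010110 → 0, fb=0
90: 1001010101100 → 1, fb=0
91: 0010101011000 → 0, fb=1
92: 0101010110001 → 0, fb=0
93: 1010101100010 → 1, fb=0
94: 0101011000100 → 0, fb=0
95: 1010110001000 → 1, fb=0
96: 0101100010000 → 0, fb=1
97: 1011000100001 → 1, fb=0
98: 0110001000010 → 0, fb=1
99: 1100010000101 → 1, fb=0
100: 1000100001010 → 1, fb=0
101: 0001000010100 → 0, fb=1
102: 0010000101001 → 0, fb=0
103: 0100001010010 → 0, fb=1
104: 1000010100101 → 1, fb=1
105: 0000101001011 → 0, fb=1
106: 0001010010111 → 0, fb=1
107: 0010100101111 → 0, fb=1
108: 0101001011111 → 0, fb=0
109: 1010010111110 → 1, fb=1
110: 0100101111101 → 0, fb=0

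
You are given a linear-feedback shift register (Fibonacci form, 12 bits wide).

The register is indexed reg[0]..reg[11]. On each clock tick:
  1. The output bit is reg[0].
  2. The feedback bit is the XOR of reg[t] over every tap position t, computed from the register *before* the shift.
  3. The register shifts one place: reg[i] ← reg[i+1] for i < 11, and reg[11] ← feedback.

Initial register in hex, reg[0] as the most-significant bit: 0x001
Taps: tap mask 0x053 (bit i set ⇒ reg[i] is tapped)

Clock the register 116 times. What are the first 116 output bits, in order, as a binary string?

00000000000100000101001000010101001000100101110101000110001000100000110001011100011000111010011101110100001111010000

k : reg_k → out_k, fb_k
0: 000000000001 → 0, fb=0
1: 000000000010 → 0, fb=0
2: 000000000100 → 0, fb=0
3: 000000001000 → 0, fb=0
4: 000000010000 → 0, fb=0
5: 000000100000 → 0, fb=1
6: 000001000001 → 0, fb=0
7: 000010000010 → 0, fb=1
8: 000100000101 → 0, fb=0
9: 001000001010 → 0, fb=0
10: 010000010100 → 0, fb=1
11: 100000101001 → 1, fb=0
12: 000001010010 → 0, fb=0
13: 000010100100 → 0, fb=0
14: 000101001000 → 0, fb=0
15: 001010010000 → 0, fb=1
16: 010100100001 → 0, fb=0
17: 101001000010 → 1, fb=1
18: 010010000101 → 0, fb=0
19: 100100001010 → 1, fb=1
20: 001000010101 → 0, fb=0
21: 010000101010 → 0, fb=0
22: 100001010100 → 1, fb=1
23: 000010101001 → 0, fb=0
24: 000101010010 → 0, fb=0
25: 001010100100 → 0, fb=0
26: 010101001000 → 0, fb=1
27: 101010010001 → 1, fb=0
28: 010100100010 → 0, fb=0
29: 101001000100 → 1, fb=1
30: 010010001001 → 0, fb=0
31: 100100010010 → 1, fb=1
32: 001000100101 → 0, fb=1
33: 010001001011 → 0, fb=1
34: 100010010111 → 1, fb=0
35: 000100101110 → 0, fb=1
36: 001001011101 → 0, fb=0
37: 010010111010 → 0, fb=1
38: 100101110101 → 1, fb=0
39: 001011101010 → 0, fb=0
40: 010111010100 → 0, fb=0
41: 101110101000 → 1, fb=1
42: 011101010001 → 0, fb=1
43: 111010100011 → 1, fb=0
44: 110101000110 → 1, fb=0
45: 101010001100 → 1, fb=0
46: 010100011000 → 0, fb=1
47: 101000110001 → 1, fb=0
48: 010001100010 → 0, fb=0
49: 100011000100 → 1, fb=0
50: 000110001000 → 0, fb=1
51: 001100010001 → 0, fb=0
52: 011000100010 → 0, fb=0
53: 110001000100 → 1, fb=0
54: 100010001000 → 1, fb=0
55: 000100010000 → 0, fb=0
56: 001000100000 → 0, fb=1
57: 010001000001 → 0, fb=1
58: 100010000011 → 1, fb=0
59: 000100000110 → 0, fb=0
60: 001000001100 → 0, fb=0
61: 010000011000 → 0, fb=1
62: 100000110001 → 1, fb=0
63: 000001100010 → 0, fb=1
64: 000011000101 → 0, fb=1
65: 000110001011 → 0, fb=1
66: 001100010111 → 0, fb=0
67: 011000101110 → 0, fb=0
68: 110001011100 → 1, fb=0
69: 100010111000 → 1, fb=1
70: 000101110001 → 0, fb=1
71: 001011100011 → 0, fb=0
72: 010111000110 → 0, fb=0
73: 101110001100 → 1, fb=0
74: 011100011000 → 0, fb=1
75: 111000110001 → 1, fb=1
76: 110001100011 → 1, fb=1
77: 100011000111 → 1, fb=0
78: 000110001110 → 0, fb=1
79: 001100011101 → 0, fb=0
80: 011000111010 → 0, fb=0
81: 110001110100 → 1, fb=1
82: 100011101001 → 1, fb=1
83: 000111010011 → 0, fb=1
84: 001110100111 → 0, fb=0
85: 011101001110 → 0, fb=1
86: 111010011101 → 1, fb=1
87: 110100111011 → 1, fb=1
88: 101001110111 → 1, fb=0
89: 010011101110 → 0, fb=1
90: 100111011101 → 1, fb=0
91: 001110111010 → 0, fb=0
92: 011101110100 → 0, fb=0
93: 111011101000 → 1, fb=0
94: 110111010000 → 1, fb=1
95: 101110100001 → 1, fb=1
96: 011101000011 → 0, fb=1
97: 111010000111 → 1, fb=1
98: 110100001111 → 1, fb=0
99: 101000011110 → 1, fb=1
100: 010000111101 → 0, fb=0
101: 100001111010 → 1, fb=0
102: 000011110100 → 0, fb=0
103: 000111101000 → 0, fb=0
104: 001111010000 → 0, fb=1
105: 011110100001 → 0, fb=1
106: 111101000011 → 1, fb=0
107: 111010000110 → 1, fb=1
108: 110100001101 → 1, fb=0
109: 101000011010 → 1, fb=1
110: 010000110101 → 0, fb=0
111: 100001101010 → 1, fb=0
112: 000011010100 → 0, fb=1
113: 000110101001 → 0, fb=0
114: 001101010010 → 0, fb=0
115: 011010100100 → 0, fb=1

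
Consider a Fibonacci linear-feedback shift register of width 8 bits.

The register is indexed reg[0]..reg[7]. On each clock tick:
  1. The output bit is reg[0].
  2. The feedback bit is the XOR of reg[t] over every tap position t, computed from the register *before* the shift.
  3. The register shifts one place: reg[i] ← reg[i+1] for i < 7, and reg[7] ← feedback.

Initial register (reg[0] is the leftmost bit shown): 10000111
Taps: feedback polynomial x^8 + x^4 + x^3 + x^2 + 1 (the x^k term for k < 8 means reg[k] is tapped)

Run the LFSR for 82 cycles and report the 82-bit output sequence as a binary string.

tick  register→output (feedback)
  0  10000111→1 (1)
  1  00001111→0 (1)
  2  00011111→0 (0)
  3  00111110→0 (1)
  4  01111101→0 (1)
  5  11111011→1 (0)
  6  11110110→1 (1)
  7  11101101→1 (1)
  8  11011011→1 (1)
  9  10110111→1 (1)
 10  01101111→0 (0)
 11  11011110→1 (1)
 12  10111101→1 (0)
 13  01111010→0 (1)
 14  11110101→1 (1)
 15  11101011→1 (1)
 16  11010111→1 (0)
 17  10101110→1 (1)
 18  01011101→0 (0)
 19  10111010→1 (0)
 20  01110100→0 (0)
 21  11101000→1 (1)
 22  11010001→1 (0)
 23  10100010→1 (0)
 24  01000100→0 (0)
 25  10001000→1 (0)
 26  00010000→0 (1)
 27  00100001→0 (1)
 28  01000011→0 (0)
 29  10000110→1 (1)
 30  00001101→0 (1)
 31  00011011→0 (0)
 32  00110110→0 (0)
 33  01101100→0 (0)
 34  11011000→1 (1)
 35  10110001→1 (1)
 36  01100011→0 (1)
 37  11000111→1 (1)
 38  10001111→1 (0)
 39  00011110→0 (0)
 40  00111100→0 (1)
 41  01111001→0 (1)
 42  11110011→1 (1)
 43  11100111→1 (0)
 44  11001110→1 (0)
 45  10011100→1 (1)
 46  00111001→0 (1)
 47  01110011→0 (0)
 48  11100110→1 (0)
 49  11001100→1 (0)
 50  10011000→1 (1)
 51  00110001→0 (0)
 52  01100010→0 (1)
 53  11000101→1 (1)
 54  10001011→1 (0)
 55  00010110→0 (1)
 56  00101101→0 (0)
 57  01011010→0 (0)
 58  10110100→1 (1)
 59  01101001→0 (0)
 60  11010010→1 (0)
 61  10100100→1 (0)
 62  01001000→0 (1)
 63  10010001→1 (0)
 64  00100010→0 (1)
 65  01000101→0 (0)
 66  10001010→1 (0)
 67  00010100→0 (1)
 68  00101001→0 (0)
 69  01010010→0 (1)
 70  10100101→1 (0)
 71  01001010→0 (1)
 72  10010101→1 (0)
 73  00101010→0 (0)
 74  01010100→0 (1)
 75  10101001→1 (1)
 76  01010011→0 (1)
 77  10100111→1 (0)
 78  01001110→0 (1)
 79  10011101→1 (1)
 80  00111011→0 (1)
 81  01110111→0 (0)

1000011111011011110101110100010000110110001111001110011000101101001000101001010100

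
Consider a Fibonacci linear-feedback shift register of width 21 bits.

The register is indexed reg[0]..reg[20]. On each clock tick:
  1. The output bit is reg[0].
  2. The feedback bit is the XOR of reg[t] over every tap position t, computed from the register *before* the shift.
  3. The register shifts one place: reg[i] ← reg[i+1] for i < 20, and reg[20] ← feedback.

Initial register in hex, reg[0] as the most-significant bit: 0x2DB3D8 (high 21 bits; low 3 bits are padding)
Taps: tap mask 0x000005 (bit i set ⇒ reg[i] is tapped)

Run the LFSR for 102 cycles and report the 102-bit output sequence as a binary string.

k : reg_k → out_k, fb_k
0: 001011011011001111011 → 0, fb=1
1: 010110110110011110111 → 0, fb=0
2: 101101101100111101110 → 1, fb=0
3: 011011011001111011100 → 0, fb=1
4: 110110110011110111001 → 1, fb=1
5: 101101100111101110011 → 1, fb=0
6: 011011001111011100110 → 0, fb=1
7: 110110011110111001101 → 1, fb=1
8: 101100111101110011011 → 1, fb=0
9: 011001111011100110110 → 0, fb=1
10: 110011110111001101101 → 1, fb=1
11: 100111101110011011011 → 1, fb=1
12: 001111011100110110111 → 0, fb=1
13: 011110111001101101111 → 0, fb=1
14: 111101110011011011111 → 1, fb=0
15: 111011100110110111110 → 1, fb=0
16: 110111001101101111100 → 1, fb=1
17: 101110011011011111001 → 1, fb=0
18: 011100110110111110010 → 0, fb=1
19: 111001101101111100101 → 1, fb=0
20: 110011011011111001010 → 1, fb=1
21: 100110110111110010101 → 1, fb=1
22: 001101101111100101011 → 0, fb=1
23: 011011011111001010111 → 0, fb=1
24: 110110111110010101111 → 1, fb=1
25: 101101111100101011111 → 1, fb=0
26: 011011111001010111110 → 0, fb=1
27: 110111110010101111101 → 1, fb=1
28: 101111100101011111011 → 1, fb=0
29: 011111001010111110110 → 0, fb=1
30: 111110010101111101101 → 1, fb=0
31: 111100101011111011010 → 1, fb=0
32: 111001010111110110100 → 1, fb=0
33: 110010101111101101000 → 1, fb=1
34: 100101011111011010001 → 1, fb=1
35: 001010111110110100011 → 0, fb=1
36: 010101111101101000111 → 0, fb=0
37: 101011111011010001110 → 1, fb=0
38: 010111110110100011100 → 0, fb=0
39: 101111101101000111000 → 1, fb=0
40: 011111011010001110000 → 0, fb=1
41: 111110110100011100001 → 1, fb=0
42: 111101101000111000010 → 1, fb=0
43: 111011010001110000100 → 1, fb=0
44: 110110100011100001000 → 1, fb=1
45: 101101000111000010001 → 1, fb=0
46: 011010001110000100010 → 0, fb=1
47: 110100011100001000101 → 1, fb=1
48: 101000111000010001011 → 1, fb=0
49: 010001110000100010110 → 0, fb=0
50: 100011100001000101100 → 1, fb=1
51: 000111000010001011001 → 0, fb=0
52: 001110000100010110010 → 0, fb=1
53: 011100001000101100101 → 0, fb=1
54: 111000010001011001011 → 1, fb=0
55: 110000100010110010110 → 1, fb=1
56: 100001000101100101101 → 1, fb=1
57: 000010001011001011011 → 0, fb=0
58: 000100010110010110110 → 0, fb=0
59: 001000101100101101100 → 0, fb=1
60: 010001011001011011001 → 0, fb=0
61: 100010110010110110010 → 1, fb=1
62: 000101100101101100101 → 0, fb=0
63: 001011001011011001010 → 0, fb=1
64: 010110010110110010101 → 0, fb=0
65: 101100101101100101010 → 1, fb=0
66: 011001011011001010100 → 0, fb=1
67: 110010110110010101001 → 1, fb=1
68: 100101101100101010011 → 1, fb=1
69: 001011011001010100111 → 0, fb=1
70: 010110110010101001111 → 0, fb=0
71: 101101100101010011110 → 1, fb=0
72: 011011001010100111100 → 0, fb=1
73: 110110010101001111001 → 1, fb=1
74: 101100101010011110011 → 1, fb=0
75: 011001010100111100110 → 0, fb=1
76: 110010101001111001101 → 1, fb=1
77: 100101010011110011011 → 1, fb=1
78: 001010100111100110111 → 0, fb=1
79: 010101001111001101111 → 0, fb=0
80: 101010011110011011110 → 1, fb=0
81: 010100111100110111100 → 0, fb=0
82: 101001111001101111000 → 1, fb=0
83: 010011110011011110000 → 0, fb=0
84: 100111100110111100000 → 1, fb=1
85: 001111001101111000001 → 0, fb=1
86: 011110011011110000011 → 0, fb=1
87: 111100110111100000111 → 1, fb=0
88: 111001101111000001110 → 1, fb=0
89: 110011011110000011100 → 1, fb=1
90: 100110111100000111001 → 1, fb=1
91: 001101111000001110011 → 0, fb=1
92: 011011110000011100111 → 0, fb=1
93: 110111100000111001111 → 1, fb=1
94: 101111000001110011111 → 1, fb=0
95: 011110000011100111110 → 0, fb=1
96: 111100000111001111101 → 1, fb=0
97: 111000001110011111010 → 1, fb=0
98: 110000011100111110100 → 1, fb=1
99: 100000111001111101001 → 1, fb=1
100: 000001110011111010011 → 0, fb=0
101: 000011100111110100110 → 0, fb=0

001011011011001111011100110110111110010101111101101000111000010001011001011011001010100111100110111100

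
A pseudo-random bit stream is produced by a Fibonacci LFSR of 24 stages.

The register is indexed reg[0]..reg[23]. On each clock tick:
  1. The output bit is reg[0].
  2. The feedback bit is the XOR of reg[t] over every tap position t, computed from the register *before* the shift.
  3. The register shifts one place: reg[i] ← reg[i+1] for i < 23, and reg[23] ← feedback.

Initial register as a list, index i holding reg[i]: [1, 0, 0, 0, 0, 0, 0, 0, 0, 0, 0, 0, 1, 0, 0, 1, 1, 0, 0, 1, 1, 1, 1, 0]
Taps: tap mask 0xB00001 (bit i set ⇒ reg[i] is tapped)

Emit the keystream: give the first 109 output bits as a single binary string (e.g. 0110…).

step | reg (before) | out | fb
   0 | 100000000000100110011110 | 1 | 1
   1 | 000000000001001100111101 | 0 | 1
   2 | 000000000010011001111011 | 0 | 0
   3 | 000000000100110011110110 | 0 | 1
   4 | 000000001001100111101101 | 0 | 1
   5 | 000000010011001111011011 | 0 | 0
   6 | 000000100110011110110110 | 0 | 1
   7 | 000001001100111101101101 | 0 | 1
   8 | 000010011001111011011011 | 0 | 0
   9 | 000100110011110110110110 | 0 | 1
  10 | 001001100111101101101101 | 0 | 1
  11 | 010011001111011011011011 | 0 | 0
  12 | 100110011110110110110110 | 1 | 0
  13 | 001100111101101101101100 | 0 | 0
  14 | 011001111011011011011000 | 0 | 1
  15 | 110011110110110110110001 | 1 | 0
  16 | 100111101101101101100010 | 1 | 1
  17 | 001111011011011011000101 | 0 | 0
  18 | 011110110110110110001010 | 0 | 1
  19 | 111101101101101100010101 | 1 | 1
  20 | 111011011011011000101011 | 1 | 1
  21 | 110110110110110001010111 | 1 | 1
  22 | 101101101101100010101111 | 1 | 0
  23 | 011011011011000101011110 | 0 | 0
  24 | 110110110110001010111100 | 1 | 1
  25 | 101101101100010101111001 | 1 | 1
  26 | 011011011000101011110011 | 0 | 1
  27 | 110110110001010111100111 | 1 | 1
  28 | 101101100010101111001111 | 1 | 0
  29 | 011011000101011110011110 | 0 | 0
  30 | 110110001010111100111100 | 1 | 1
  31 | 101100010101111001111001 | 1 | 1
  32 | 011000101011110011110011 | 0 | 1
  33 | 110001010111100111100111 | 1 | 1
  34 | 100010101111001111001111 | 1 | 0
  35 | 000101011110011110011110 | 0 | 0
  36 | 001010111100111100111100 | 0 | 0
  37 | 010101111001111001111000 | 0 | 1
  38 | 101011110011110011110001 | 1 | 0
  39 | 010111100111100111100010 | 0 | 0
  40 | 101111001111001111000100 | 1 | 0
  41 | 011110011110011110001000 | 0 | 1
  42 | 111100111100111100010001 | 1 | 0
  43 | 111001111001111000100010 | 1 | 1
  44 | 110011110011110001000101 | 1 | 1
  45 | 100111100111100010001011 | 1 | 1
  46 | 001111001111000100010111 | 0 | 0
  47 | 011110011110001000101110 | 0 | 0
  48 | 111100111100010001011100 | 1 | 1
  49 | 111001111000100010111001 | 1 | 1
  50 | 110011110001000101110011 | 1 | 0
  51 | 100111100010001011100110 | 1 | 0
  52 | 001111000100010111001100 | 0 | 0
  53 | 011110001000101110011000 | 0 | 1
  54 | 111100010001011100110001 | 1 | 0
  55 | 111000100010111001100010 | 1 | 1
  56 | 110001000101110011000101 | 1 | 1
  57 | 100010001011100110001011 | 1 | 1
  58 | 000100010111001100010111 | 0 | 0
  59 | 001000101110011000101110 | 0 | 0
  60 | 010001011100110001011100 | 0 | 0
  61 | 100010111001100010111000 | 1 | 0
  62 | 000101110011000101110000 | 0 | 0
  63 | 001011100110001011100000 | 0 | 0
  64 | 010111001100010111000000 | 0 | 0
  65 | 101110011000101110000000 | 1 | 1
  66 | 011100110001011100000001 | 0 | 1
  67 | 111001100010111000000011 | 1 | 0
  68 | 110011000101110000000110 | 1 | 0
  69 | 100110001011100000001100 | 1 | 1
  70 | 001100010111000000011001 | 0 | 0
  71 | 011000101110000000110010 | 0 | 0
  72 | 110001011100000001100100 | 1 | 0
  73 | 100010111000000011001000 | 1 | 0
  74 | 000101110000000110010000 | 0 | 0
  75 | 001011100000001100100000 | 0 | 0
  76 | 010111000000011001000000 | 0 | 0
  77 | 101110000000110010000000 | 1 | 1
  78 | 011100000001100100000001 | 0 | 1
  79 | 111000000011001000000011 | 1 | 0
  80 | 110000000110010000000110 | 1 | 0
  81 | 100000001100100000001100 | 1 | 1
  82 | 000000011001000000011001 | 0 | 0
  83 | 000000110010000000110010 | 0 | 0
  84 | 000001100100000001100100 | 0 | 1
  85 | 000011001000000011001001 | 0 | 0
  86 | 000110010000000110010010 | 0 | 0
  87 | 001100100000001100100100 | 0 | 1
  88 | 011001000000011001001001 | 0 | 0
  89 | 110010000000110010010010 | 1 | 1
  90 | 100100000001100100100101 | 1 | 1
  91 | 001000000011001001001011 | 0 | 0
  92 | 010000000110010010010110 | 0 | 1
  93 | 100000001100100100101101 | 1 | 0
  94 | 000000011001001001011010 | 0 | 1
  95 | 000000110010010010110101 | 0 | 0
  96 | 000001100100100101101010 | 0 | 1
  97 | 000011001001001011010101 | 0 | 0
  98 | 000110010010010110101010 | 0 | 1
  99 | 001100100100101101010101 | 0 | 0
 100 | 011001001001011010101010 | 0 | 1
 101 | 110010010010110101010101 | 1 | 1
 102 | 100100100101101010101011 | 1 | 1
 103 | 001001001011010101010111 | 0 | 0
 104 | 010010010110101010101110 | 0 | 0
 105 | 100100101101010101011100 | 1 | 1
 106 | 001001011010101010111001 | 0 | 0
 107 | 010010110101010101110010 | 0 | 0
 108 | 100101101010101011100100 | 1 | 0

1000000000001001100111101101101101100010101111001111001111000100010111001100010111000000011001000000011001001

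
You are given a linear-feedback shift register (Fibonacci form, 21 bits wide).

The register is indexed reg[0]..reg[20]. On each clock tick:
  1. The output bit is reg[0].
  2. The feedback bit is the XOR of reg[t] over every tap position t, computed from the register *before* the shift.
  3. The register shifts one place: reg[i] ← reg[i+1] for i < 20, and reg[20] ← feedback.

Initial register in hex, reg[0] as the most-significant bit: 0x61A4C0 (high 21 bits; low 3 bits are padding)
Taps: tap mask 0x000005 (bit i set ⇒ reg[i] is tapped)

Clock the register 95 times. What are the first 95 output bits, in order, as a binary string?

k : reg_k → out_k, fb_k
0: 011000011010010011000 → 0, fb=1
1: 110000110100100110001 → 1, fb=1
2: 100001101001001100011 → 1, fb=1
3: 000011010010011000111 → 0, fb=0
4: 000110100100110001110 → 0, fb=0
5: 001101001001100011100 → 0, fb=1
6: 011010010011000111001 → 0, fb=1
7: 110100100110001110011 → 1, fb=1
8: 101001001100011100111 → 1, fb=0
9: 010010011000111001110 → 0, fb=0
10: 100100110001110011100 → 1, fb=1
11: 001001100011100111001 → 0, fb=1
12: 010011000111001110011 → 0, fb=0
13: 100110001110011100110 → 1, fb=1
14: 001100011100111001101 → 0, fb=1
15: 011000111001110011011 → 0, fb=1
16: 110001110011100110111 → 1, fb=1
17: 100011100111001101111 → 1, fb=1
18: 000111001110011011111 → 0, fb=0
19: 001110011100110111110 → 0, fb=1
20: 011100111001101111101 → 0, fb=1
21: 111001110011011111011 → 1, fb=0
22: 110011100110111110110 → 1, fb=1
23: 100111001101111101101 → 1, fb=1
24: 001110011011111011011 → 0, fb=1
25: 011100110111110110111 → 0, fb=1
26: 111001101111101101111 → 1, fb=0
27: 110011011111011011110 → 1, fb=1
28: 100110111110110111101 → 1, fb=1
29: 001101111101101111011 → 0, fb=1
30: 011011111011011110111 → 0, fb=1
31: 110111110110111101111 → 1, fb=1
32: 101111101101111011111 → 1, fb=0
33: 011111011011110111110 → 0, fb=1
34: 111110110111101111101 → 1, fb=0
35: 111101101111011111010 → 1, fb=0
36: 111011011110111110100 → 1, fb=0
37: 110110111101111101000 → 1, fb=1
38: 101101111011111010001 → 1, fb=0
39: 011011110111110100010 → 0, fb=1
40: 110111101111101000101 → 1, fb=1
41: 101111011111010001011 → 1, fb=0
42: 011110111110100010110 → 0, fb=1
43: 111101111101000101101 → 1, fb=0
44: 111011111010001011010 → 1, fb=0
45: 110111110100010110100 → 1, fb=1
46: 101111101000101101001 → 1, fb=0
47: 011111010001011010010 → 0, fb=1
48: 111110100010110100101 → 1, fb=0
49: 111101000101101001010 → 1, fb=0
50: 111010001011010010100 → 1, fb=0
51: 110100010110100101000 → 1, fb=1
52: 101000101101001010001 → 1, fb=0
53: 010001011010010100010 → 0, fb=0
54: 100010110100101000100 → 1, fb=1
55: 000101101001010001001 → 0, fb=0
56: 001011010010100010010 → 0, fb=1
57: 010110100101000100101 → 0, fb=0
58: 101101001010001001010 → 1, fb=0
59: 011010010100010010100 → 0, fb=1
60: 110100101000100101001 → 1, fb=1
61: 101001010001001010011 → 1, fb=0
62: 010010100010010100110 → 0, fb=0
63: 100101000100101001100 → 1, fb=1
64: 001010001001010011001 → 0, fb=1
65: 010100010010100110011 → 0, fb=0
66: 101000100101001100110 → 1, fb=0
67: 010001001010011001100 → 0, fb=0
68: 100010010100110011000 → 1, fb=1
69: 000100101001100110001 → 0, fb=0
70: 001001010011001100010 → 0, fb=1
71: 010010100110011000101 → 0, fb=0
72: 100101001100110001010 → 1, fb=1
73: 001010011001100010101 → 0, fb=1
74: 010100110011000101011 → 0, fb=0
75: 101001100110001010110 → 1, fb=0
76: 010011001100010101100 → 0, fb=0
77: 100110011000101011000 → 1, fb=1
78: 001100110001010110001 → 0, fb=1
79: 011001100010101100011 → 0, fb=1
80: 110011000101011000111 → 1, fb=1
81: 100110001010110001111 → 1, fb=1
82: 001100010101100011111 → 0, fb=1
83: 011000101011000111111 → 0, fb=1
84: 110001010110001111111 → 1, fb=1
85: 100010101100011111111 → 1, fb=1
86: 000101011000111111111 → 0, fb=0
87: 001010110001111111110 → 0, fb=1
88: 010101100011111111101 → 0, fb=0
89: 101011000111111111010 → 1, fb=0
90: 010110001111111110100 → 0, fb=0
91: 101100011111111101000 → 1, fb=0
92: 011000111111111010000 → 0, fb=1
93: 110001111111110100001 → 1, fb=1
94: 100011111111101000011 → 1, fb=1

01100001101001001100011100111001101111101101111011111010001011010010100010010100110011000101011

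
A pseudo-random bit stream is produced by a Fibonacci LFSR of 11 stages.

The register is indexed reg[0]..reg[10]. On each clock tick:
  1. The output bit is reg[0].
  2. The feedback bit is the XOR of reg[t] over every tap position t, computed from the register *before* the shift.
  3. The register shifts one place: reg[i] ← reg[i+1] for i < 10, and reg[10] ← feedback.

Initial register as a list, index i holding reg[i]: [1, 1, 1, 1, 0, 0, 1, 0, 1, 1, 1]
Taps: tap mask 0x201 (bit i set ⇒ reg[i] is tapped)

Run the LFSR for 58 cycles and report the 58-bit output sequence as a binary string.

tick  register→output (feedback)
  0  11110010111→1 (0)
  1  11100101110→1 (0)
  2  11001011100→1 (1)
  3  10010111001→1 (1)
  4  00101110011→0 (1)
  5  01011100111→0 (1)
  6  10111001111→1 (0)
  7  01110011110→0 (1)
  8  11100111101→1 (1)
  9  11001111011→1 (0)
 10  10011110110→1 (0)
 11  00111101100→0 (0)
 12  01111011000→0 (0)
 13  11110110000→1 (1)
 14  11101100001→1 (1)
 15  11011000011→1 (0)
 16  10110000110→1 (0)
 17  01100001100→0 (0)
 18  11000011000→1 (1)
 19  10000110001→1 (1)
 20  00001100011→0 (1)
 21  00011000111→0 (1)
 22  00110001111→0 (1)
 23  01100011111→0 (1)
 24  11000111111→1 (0)
 25  10001111110→1 (0)
 26  00011111100→0 (0)
 27  00111111000→0 (0)
 28  01111110000→0 (0)
 29  11111100000→1 (1)
 30  11111000001→1 (1)
 31  11110000011→1 (0)
 32  11100000110→1 (0)
 33  11000001100→1 (1)
 34  10000011001→1 (1)
 35  00000110011→0 (1)
 36  00001100111→0 (1)
 37  00011001111→0 (1)
 38  00110011111→0 (1)
 39  01100111111→0 (1)
 40  11001111111→1 (0)
 41  10011111110→1 (0)
 42  00111111100→0 (0)
 43  01111111000→0 (0)
 44  11111110000→1 (1)
 45  11111100001→1 (1)
 46  11111000011→1 (0)
 47  11110000110→1 (0)
 48  11100001100→1 (1)
 49  11000011001→1 (1)
 50  10000110011→1 (0)
 51  00001100110→0 (1)
 52  00011001101→0 (0)
 53  00110011010→0 (1)
 54  01100110101→0 (0)
 55  11001101010→1 (0)
 56  10011010100→1 (1)
 57  00110101001→0 (0)

1111001011100111101100001100011111100000110011111110000110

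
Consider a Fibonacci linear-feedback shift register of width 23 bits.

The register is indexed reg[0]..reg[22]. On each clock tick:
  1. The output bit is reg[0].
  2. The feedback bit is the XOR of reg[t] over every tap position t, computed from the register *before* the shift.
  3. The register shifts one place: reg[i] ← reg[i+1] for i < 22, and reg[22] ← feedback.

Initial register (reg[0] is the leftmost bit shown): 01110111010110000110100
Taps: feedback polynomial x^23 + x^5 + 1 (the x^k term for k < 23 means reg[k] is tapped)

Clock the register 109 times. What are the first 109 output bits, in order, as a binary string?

0111011101011000011010010011100010101010100111000101101111110010001011100100101101101111110011100100110100101

k : reg_k → out_k, fb_k
0: 01110111010110000110100 → 0, fb=1
1: 11101110101100001101001 → 1, fb=0
2: 11011101011000011010010 → 1, fb=0
3: 10111010110000110100100 → 1, fb=1
4: 01110101100001101001001 → 0, fb=1
5: 11101011000011010010011 → 1, fb=1
6: 11010110000110100100111 → 1, fb=0
7: 10101100001101001001110 → 1, fb=0
8: 01011000011010010011100 → 0, fb=0
9: 10110000110100100111000 → 1, fb=1
10: 01100001101001001110001 → 0, fb=0
11: 11000011010010011100010 → 1, fb=1
12: 10000110100100111000101 → 1, fb=0
13: 00001101001001110001010 → 0, fb=1
14: 00011010010011100010101 → 0, fb=0
15: 00110100100111000101010 → 0, fb=1
16: 01101001001110001010101 → 0, fb=0
17: 11010010011100010101010 → 1, fb=1
18: 10100100111000101010101 → 1, fb=0
19: 01001001110001010101010 → 0, fb=0
20: 10010011100010101010100 → 1, fb=1
21: 00100111000101010101001 → 0, fb=1
22: 01001110001010101010011 → 0, fb=1
23: 10011100010101010100111 → 1, fb=0
24: 00111000101010101001110 → 0, fb=0
25: 01110001010101010011100 → 0, fb=0
26: 11100010101010100111000 → 1, fb=1
27: 11000101010101001110001 → 1, fb=0
28: 10001010101010011100010 → 1, fb=1
29: 00010101010100111000101 → 0, fb=1
30: 00101010101001110001011 → 0, fb=0
31: 01010101010011100010110 → 0, fb=1
32: 10101010100111000101101 → 1, fb=1
33: 01010101001110001011011 → 0, fb=1
34: 10101010011100010110111 → 1, fb=1
35: 01010100111000101101111 → 0, fb=1
36: 10101001110001011011111 → 1, fb=1
37: 01010011100010110111111 → 0, fb=0
38: 10100111000101101111110 → 1, fb=0
39: 01001110001011011111100 → 0, fb=1
40: 10011100010110111111001 → 1, fb=0
41: 00111000101101111110010 → 0, fb=0
42: 01110001011011111100100 → 0, fb=0
43: 11100010110111111001000 → 1, fb=1
44: 11000101101111110010001 → 1, fb=0
45: 10001011011111100100010 → 1, fb=1
46: 00010110111111001000101 → 0, fb=1
47: 00101101111110010001011 → 0, fb=1
48: 01011011111100100010111 → 0, fb=0
49: 10110111111001000101110 → 1, fb=0
50: 01101111110010001011100 → 0, fb=1
51: 11011111100100010111001 → 1, fb=0
52: 10111111001000101110010 → 1, fb=0
53: 01111110010001011100100 → 0, fb=1
54: 11111100100010111001001 → 1, fb=0
55: 11111001000101110010010 → 1, fb=1
56: 11110010001011100100101 → 1, fb=1
57: 11100100010111001001011 → 1, fb=0
58: 11001000101110010010110 → 1, fb=1
59: 10010001011100100101101 → 1, fb=1
60: 00100010111001001011011 → 0, fb=0
61: 01000101110010010110110 → 0, fb=1
62: 10001011100100101101101 → 1, fb=1
63: 00010111001001011011011 → 0, fb=1
64: 00101110010010110110111 → 0, fb=1
65: 01011100100101101101111 → 0, fb=1
66: 10111001001011011011111 → 1, fb=1
67: 01110010010110110111111 → 0, fb=0
68: 11100100101101101111110 → 1, fb=0
69: 11001001011011011111100 → 1, fb=1
70: 10010010110110111111001 → 1, fb=1
71: 00100101101101111110011 → 0, fb=1
72: 01001011011011111100111 → 0, fb=0
73: 10010110110111111001110 → 1, fb=0
74: 00101101101111110011100 → 0, fb=1
75: 01011011011111100111001 → 0, fb=0
76: 10110110111111001110010 → 1, fb=0
77: 01101101111110011100100 → 0, fb=1
78: 11011011111100111001001 → 1, fb=1
79: 10110111111001110010011 → 1, fb=0
80: 01101111110011100100110 → 0, fb=1
81: 11011111100111001001101 → 1, fb=0
82: 10111111001110010011010 → 1, fb=0
83: 01111110011100100110100 → 0, fb=1
84: 11111100111001001101001 → 1, fb=0
85: 11111001110010011010010 → 1, fb=1
86: 11110011100100110100101 → 1, fb=1
87: 11100111001001101001011 → 1, fb=0
88: 11001110010011010010110 → 1, fb=0
89: 10011100100110100101100 → 1, fb=0
90: 00111001001101001011000 → 0, fb=0
91: 01110010011010010110000 → 0, fb=0
92: 11100100110100101100000 → 1, fb=0
93: 11001001101001011000000 → 1, fb=1
94: 10010011010010110000001 → 1, fb=1
95: 00100110100101100000011 → 0, fb=1
96: 01001101001011000000111 → 0, fb=1
97: 10011010010110000001111 → 1, fb=1
98: 00110100101100000011111 → 0, fb=1
99: 01101001011000000111111 → 0, fb=0
100: 11010010110000001111110 → 1, fb=1
101: 10100101100000011111101 → 1, fb=0
102: 01001011000000111111010 → 0, fb=0
103: 10010110000001111110100 → 1, fb=0
104: 00101100000011111101000 → 0, fb=1
105: 01011000000111111010001 → 0, fb=0
106: 10110000001111110100010 → 1, fb=1
107: 01100000011111101000101 → 0, fb=0
108: 11000000111111010001010 → 1, fb=1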